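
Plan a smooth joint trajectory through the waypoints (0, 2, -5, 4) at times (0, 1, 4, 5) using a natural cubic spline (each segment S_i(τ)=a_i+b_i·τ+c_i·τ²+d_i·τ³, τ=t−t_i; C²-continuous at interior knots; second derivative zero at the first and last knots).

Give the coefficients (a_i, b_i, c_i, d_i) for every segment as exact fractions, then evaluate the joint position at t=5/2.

Δ: Δ0=2, Δ1=-7/3, Δ2=9
row 1: diag=8, rhs=-26; c'=3/8, d'=-13/4
row 2: denom=8−3·3/8=55/8; d'=(68−3·-13/4)/(55/8)=622/55
back: M2=622/55
back: M1=-13/4−3/8·622/55=-412/55
M: M0=0, M1=-412/55, M2=622/55, M3=0
seg 0: a=0, c=M0/2=0, d=(M1−M0)/(6·1)=-206/165, b=Δ0−h0·(2M0+M1)/6=536/165
seg 1: a=2, c=M1/2=-206/55, d=(M2−M1)/(6·3)=47/45, b=Δ1−h1·(2M1+M2)/6=-82/165
seg 2: a=-5, c=M2/2=311/55, d=(M3−M2)/(6·1)=-311/165, b=Δ2−h2·(2M2+M3)/6=863/165
t_q=5/2 → seg 1, τ=3/2; S=2+-82/165·τ+-206/55·τ²+47/45·τ³=-321/88

  seg 0: a=0 b=536/165 c=0 d=-206/165
  seg 1: a=2 b=-82/165 c=-206/55 d=47/45
  seg 2: a=-5 b=863/165 c=311/55 d=-311/165
S(5/2) = -321/88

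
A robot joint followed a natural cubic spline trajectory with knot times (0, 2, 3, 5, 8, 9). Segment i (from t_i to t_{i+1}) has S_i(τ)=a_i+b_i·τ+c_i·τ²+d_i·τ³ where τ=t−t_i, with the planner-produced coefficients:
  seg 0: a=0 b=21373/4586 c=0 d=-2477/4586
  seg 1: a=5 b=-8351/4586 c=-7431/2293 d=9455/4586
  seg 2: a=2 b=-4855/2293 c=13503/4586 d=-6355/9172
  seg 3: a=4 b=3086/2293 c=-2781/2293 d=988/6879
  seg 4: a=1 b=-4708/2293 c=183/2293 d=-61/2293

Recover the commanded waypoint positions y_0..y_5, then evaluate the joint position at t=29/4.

y_0=0 y_1=5 y_2=2 y_3=4 y_4=1 y_5=-1
S(29/4) = 5788/2293

y_0 = S_0(0) = a_0 = 0
y_1 = S_1(0) = a_1 = 5
y_2 = S_2(0) = a_2 = 2
y_3 = S_3(0) = a_3 = 4
y_4 = S_4(0) = a_4 = 1
y_5 = S_4(1) = -1
t_q=29/4 is in segment 3 (τ=9/4); S_3(τ)=5788/2293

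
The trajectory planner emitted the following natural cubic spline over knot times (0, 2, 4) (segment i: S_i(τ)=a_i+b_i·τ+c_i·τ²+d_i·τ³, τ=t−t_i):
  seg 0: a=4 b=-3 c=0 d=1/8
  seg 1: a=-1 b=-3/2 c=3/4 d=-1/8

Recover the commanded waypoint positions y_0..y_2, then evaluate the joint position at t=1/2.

y_0=4 y_1=-1 y_2=-2
S(1/2) = 161/64

y_0 = S_0(0) = a_0 = 4
y_1 = S_1(0) = a_1 = -1
y_2 = S_1(2) = -2
t_q=1/2 is in segment 0 (τ=1/2); S_0(τ)=161/64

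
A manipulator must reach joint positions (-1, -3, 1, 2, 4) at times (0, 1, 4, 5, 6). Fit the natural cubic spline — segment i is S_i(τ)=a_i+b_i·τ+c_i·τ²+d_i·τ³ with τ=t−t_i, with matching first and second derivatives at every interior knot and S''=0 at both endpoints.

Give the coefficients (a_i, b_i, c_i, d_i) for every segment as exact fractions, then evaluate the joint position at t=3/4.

  seg 0: a=-1 b=-1603/636 c=0 d=331/636
  seg 1: a=-3 b=-305/318 c=331/212 d=-169/636
  seg 2: a=1 b=785/636 c=-44/53 d=379/636
  seg 3: a=2 b=433/318 c=203/212 d=-203/636
S(3/4) = -36237/13568

Δ: Δ0=-2, Δ1=4/3, Δ2=1, Δ3=2
row 1: diag=8, rhs=20; c'=3/8, d'=5/2
row 2: denom=8−3·3/8=55/8; d'=(-2−3·5/2)/(55/8)=-76/55
row 3: denom=4−1·8/55=212/55; d'=(6−1·-76/55)/(212/55)=203/106
back: M3=203/106
back: M2=-76/55−8/55·203/106=-88/53
back: M1=5/2−3/8·-88/53=331/106
M: M0=0, M1=331/106, M2=-88/53, M3=203/106, M4=0
seg 0: a=-1, c=M0/2=0, d=(M1−M0)/(6·1)=331/636, b=Δ0−h0·(2M0+M1)/6=-1603/636
seg 1: a=-3, c=M1/2=331/212, d=(M2−M1)/(6·3)=-169/636, b=Δ1−h1·(2M1+M2)/6=-305/318
seg 2: a=1, c=M2/2=-44/53, d=(M3−M2)/(6·1)=379/636, b=Δ2−h2·(2M2+M3)/6=785/636
seg 3: a=2, c=M3/2=203/212, d=(M4−M3)/(6·1)=-203/636, b=Δ3−h3·(2M3+M4)/6=433/318
t_q=3/4 → seg 0, τ=3/4; S=-1+-1603/636·τ+0·τ²+331/636·τ³=-36237/13568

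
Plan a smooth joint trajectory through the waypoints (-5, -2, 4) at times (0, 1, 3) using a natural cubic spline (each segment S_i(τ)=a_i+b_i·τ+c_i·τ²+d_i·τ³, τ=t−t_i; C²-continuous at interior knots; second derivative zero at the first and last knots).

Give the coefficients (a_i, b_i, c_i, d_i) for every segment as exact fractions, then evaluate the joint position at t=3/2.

Δ: Δ0=3, Δ1=3
row 1: diag=6, rhs=0; c'=1/3, d'=0
back: M1=0
M: M0=0, M1=0, M2=0
seg 0: a=-5, c=M0/2=0, d=(M1−M0)/(6·1)=0, b=Δ0−h0·(2M0+M1)/6=3
seg 1: a=-2, c=M1/2=0, d=(M2−M1)/(6·2)=0, b=Δ1−h1·(2M1+M2)/6=3
t_q=3/2 → seg 1, τ=1/2; S=-2+3·τ+0·τ²+0·τ³=-1/2

  seg 0: a=-5 b=3 c=0 d=0
  seg 1: a=-2 b=3 c=0 d=0
S(3/2) = -1/2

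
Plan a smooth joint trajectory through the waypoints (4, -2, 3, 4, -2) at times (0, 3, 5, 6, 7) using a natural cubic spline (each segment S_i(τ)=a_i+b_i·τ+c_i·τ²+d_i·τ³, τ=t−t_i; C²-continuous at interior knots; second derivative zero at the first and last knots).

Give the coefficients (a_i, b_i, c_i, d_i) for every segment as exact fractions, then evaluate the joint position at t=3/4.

Δ: Δ0=-2, Δ1=5/2, Δ2=1, Δ3=-6
row 1: diag=10, rhs=27; c'=1/5, d'=27/10
row 2: denom=6−2·1/5=28/5; d'=(-9−2·27/10)/(28/5)=-18/7
row 3: denom=4−1·5/28=107/28; d'=(-42−1·-18/7)/(107/28)=-1104/107
back: M3=-1104/107
back: M2=-18/7−5/28·-1104/107=-78/107
back: M1=27/10−1/5·-78/107=609/214
M: M0=0, M1=609/214, M2=-78/107, M3=-1104/107, M4=0
seg 0: a=4, c=M0/2=0, d=(M1−M0)/(6·3)=203/1284, b=Δ0−h0·(2M0+M1)/6=-1465/428
seg 1: a=-2, c=M1/2=609/428, d=(M2−M1)/(6·2)=-255/856, b=Δ1−h1·(2M1+M2)/6=181/214
seg 2: a=3, c=M2/2=-39/107, d=(M3−M2)/(6·1)=-171/107, b=Δ2−h2·(2M2+M3)/6=317/107
seg 3: a=4, c=M3/2=-552/107, d=(M4−M3)/(6·1)=184/107, b=Δ3−h3·(2M3+M4)/6=-274/107
t_q=3/4 → seg 0, τ=3/4; S=4+-1465/428·τ+0·τ²+203/1284·τ³=41075/27392

  seg 0: a=4 b=-1465/428 c=0 d=203/1284
  seg 1: a=-2 b=181/214 c=609/428 d=-255/856
  seg 2: a=3 b=317/107 c=-39/107 d=-171/107
  seg 3: a=4 b=-274/107 c=-552/107 d=184/107
S(3/4) = 41075/27392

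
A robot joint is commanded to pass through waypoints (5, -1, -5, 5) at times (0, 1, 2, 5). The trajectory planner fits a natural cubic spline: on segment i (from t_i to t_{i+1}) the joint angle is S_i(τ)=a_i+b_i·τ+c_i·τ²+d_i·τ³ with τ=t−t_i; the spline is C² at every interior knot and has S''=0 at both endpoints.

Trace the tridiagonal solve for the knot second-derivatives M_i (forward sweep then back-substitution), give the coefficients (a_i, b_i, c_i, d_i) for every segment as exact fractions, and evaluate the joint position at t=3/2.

Δ: Δ0=-6, Δ1=-4, Δ2=10/3
row 1: diag=4, rhs=12; c'=1/4, d'=3
row 2: denom=8−1·1/4=31/4; d'=(44−1·3)/(31/4)=164/31
back: M2=164/31
back: M1=3−1/4·164/31=52/31
M: M0=0, M1=52/31, M2=164/31, M3=0
seg 0: a=5, c=M0/2=0, d=(M1−M0)/(6·1)=26/93, b=Δ0−h0·(2M0+M1)/6=-584/93
seg 1: a=-1, c=M1/2=26/31, d=(M2−M1)/(6·1)=56/93, b=Δ1−h1·(2M1+M2)/6=-506/93
seg 2: a=-5, c=M2/2=82/31, d=(M3−M2)/(6·3)=-82/279, b=Δ2−h2·(2M2+M3)/6=-182/93
t_q=3/2 → seg 1, τ=1/2; S=-1+-506/93·τ+26/31·τ²+56/93·τ³=-213/62

  seg 0: a=5 b=-584/93 c=0 d=26/93
  seg 1: a=-1 b=-506/93 c=26/31 d=56/93
  seg 2: a=-5 b=-182/93 c=82/31 d=-82/279
S(3/2) = -213/62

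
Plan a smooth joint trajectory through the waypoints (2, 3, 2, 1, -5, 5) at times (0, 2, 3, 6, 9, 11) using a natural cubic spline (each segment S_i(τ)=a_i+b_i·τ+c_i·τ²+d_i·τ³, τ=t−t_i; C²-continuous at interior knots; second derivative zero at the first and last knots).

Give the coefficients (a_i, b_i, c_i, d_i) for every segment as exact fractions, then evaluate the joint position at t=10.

Δ: Δ0=1/2, Δ1=-1, Δ2=-1/3, Δ3=-2, Δ4=5
row 1: diag=6, rhs=-9; c'=1/6, d'=-3/2
row 2: denom=8−1·1/6=47/6; d'=(4−1·-3/2)/(47/6)=33/47
row 3: denom=12−3·18/47=510/47; d'=(-10−3·33/47)/(510/47)=-569/510
row 4: denom=10−3·47/170=1559/170; d'=(42−3·-569/510)/(1559/170)=7709/1559
back: M4=7709/1559
back: M3=-569/510−47/170·7709/1559=-11612/4677
back: M2=33/47−18/47·-11612/4677=2577/1559
back: M1=-3/2−1/6·2577/1559=-2768/1559
M: M0=0, M1=-2768/1559, M2=2577/1559, M3=-11612/4677, M4=7709/1559, M5=0
seg 0: a=2, c=M0/2=0, d=(M1−M0)/(6·2)=-692/4677, b=Δ0−h0·(2M0+M1)/6=10213/9354
seg 1: a=3, c=M1/2=-1384/1559, d=(M2−M1)/(6·1)=5345/9354, b=Δ1−h1·(2M1+M2)/6=-6395/9354
seg 2: a=2, c=M2/2=2577/3118, d=(M3−M2)/(6·3)=-19343/84186, b=Δ2−h2·(2M2+M3)/6=-3484/4677
seg 3: a=1, c=M3/2=-5806/4677, d=(M4−M3)/(6·3)=34739/84186, b=Δ3−h3·(2M3+M4)/6=-18611/9354
seg 4: a=-5, c=M4/2=7709/3118, d=(M5−M4)/(6·2)=-7709/18708, b=Δ4−h4·(2M4+M5)/6=7967/4677
t_q=10 → seg 4, τ=1; S=-5+7967/4677·τ+7709/3118·τ²+-7709/18708·τ³=-7709/6236

  seg 0: a=2 b=10213/9354 c=0 d=-692/4677
  seg 1: a=3 b=-6395/9354 c=-1384/1559 d=5345/9354
  seg 2: a=2 b=-3484/4677 c=2577/3118 d=-19343/84186
  seg 3: a=1 b=-18611/9354 c=-5806/4677 d=34739/84186
  seg 4: a=-5 b=7967/4677 c=7709/3118 d=-7709/18708
S(10) = -7709/6236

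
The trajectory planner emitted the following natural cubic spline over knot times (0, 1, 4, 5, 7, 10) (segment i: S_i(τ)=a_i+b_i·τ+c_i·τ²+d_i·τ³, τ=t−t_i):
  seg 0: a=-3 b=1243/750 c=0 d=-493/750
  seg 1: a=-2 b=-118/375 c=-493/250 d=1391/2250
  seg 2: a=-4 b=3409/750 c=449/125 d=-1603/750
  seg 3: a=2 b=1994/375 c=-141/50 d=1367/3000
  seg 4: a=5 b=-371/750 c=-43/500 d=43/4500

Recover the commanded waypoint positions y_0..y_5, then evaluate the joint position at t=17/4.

y_0 = S_0(0) = a_0 = -3
y_1 = S_1(0) = a_1 = -2
y_2 = S_2(0) = a_2 = -4
y_3 = S_3(0) = a_3 = 2
y_4 = S_4(0) = a_4 = 5
y_5 = S_4(3) = 3
t_q=17/4 is in segment 2 (τ=1/4); S_2(τ)=-42761/16000

y_0=-3 y_1=-2 y_2=-4 y_3=2 y_4=5 y_5=3
S(17/4) = -42761/16000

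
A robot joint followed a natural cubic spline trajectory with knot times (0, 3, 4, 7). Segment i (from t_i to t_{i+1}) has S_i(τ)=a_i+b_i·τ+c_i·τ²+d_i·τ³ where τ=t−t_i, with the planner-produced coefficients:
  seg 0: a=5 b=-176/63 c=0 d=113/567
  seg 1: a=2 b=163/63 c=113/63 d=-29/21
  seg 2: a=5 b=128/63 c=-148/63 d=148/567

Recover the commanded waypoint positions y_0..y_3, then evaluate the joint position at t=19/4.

y_0 = S_0(0) = a_0 = 5
y_1 = S_1(0) = a_1 = 2
y_2 = S_2(0) = a_2 = 5
y_3 = S_2(3) = -3
t_q=19/4 is in segment 2 (τ=3/4); S_2(τ)=85/16

y_0=5 y_1=2 y_2=5 y_3=-3
S(19/4) = 85/16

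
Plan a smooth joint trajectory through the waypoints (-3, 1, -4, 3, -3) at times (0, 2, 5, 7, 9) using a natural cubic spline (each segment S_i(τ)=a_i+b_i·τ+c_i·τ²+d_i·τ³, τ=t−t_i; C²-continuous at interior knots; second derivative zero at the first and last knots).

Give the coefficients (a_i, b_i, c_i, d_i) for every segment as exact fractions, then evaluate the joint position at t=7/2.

  seg 0: a=-3 b=3389/1032 c=0 d=-1325/4128
  seg 1: a=1 b=-293/516 c=-1325/688 d=1073/2064
  seg 2: a=-4 b=3949/2064 c=947/344 d=-8089/8256
  seg 3: a=3 b=1205/1032 c=-4301/1376 d=4301/8256
S(7/2) = -13377/5504

Δ: Δ0=2, Δ1=-5/3, Δ2=7/2, Δ3=-3
row 1: diag=10, rhs=-22; c'=3/10, d'=-11/5
row 2: denom=10−3·3/10=91/10; d'=(31−3·-11/5)/(91/10)=376/91
row 3: denom=8−2·20/91=688/91; d'=(-39−2·376/91)/(688/91)=-4301/688
back: M3=-4301/688
back: M2=376/91−20/91·-4301/688=947/172
back: M1=-11/5−3/10·947/172=-1325/344
M: M0=0, M1=-1325/344, M2=947/172, M3=-4301/688, M4=0
seg 0: a=-3, c=M0/2=0, d=(M1−M0)/(6·2)=-1325/4128, b=Δ0−h0·(2M0+M1)/6=3389/1032
seg 1: a=1, c=M1/2=-1325/688, d=(M2−M1)/(6·3)=1073/2064, b=Δ1−h1·(2M1+M2)/6=-293/516
seg 2: a=-4, c=M2/2=947/344, d=(M3−M2)/(6·2)=-8089/8256, b=Δ2−h2·(2M2+M3)/6=3949/2064
seg 3: a=3, c=M3/2=-4301/1376, d=(M4−M3)/(6·2)=4301/8256, b=Δ3−h3·(2M3+M4)/6=1205/1032
t_q=7/2 → seg 1, τ=3/2; S=1+-293/516·τ+-1325/688·τ²+1073/2064·τ³=-13377/5504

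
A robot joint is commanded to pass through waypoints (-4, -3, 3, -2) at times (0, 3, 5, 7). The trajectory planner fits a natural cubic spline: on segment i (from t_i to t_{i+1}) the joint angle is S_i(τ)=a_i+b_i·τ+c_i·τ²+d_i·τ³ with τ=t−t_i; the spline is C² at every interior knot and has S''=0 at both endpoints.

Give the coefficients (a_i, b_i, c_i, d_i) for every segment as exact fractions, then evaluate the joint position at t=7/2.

  seg 0: a=-4 b=-215/228 c=0 d=97/684
  seg 1: a=-3 b=329/114 c=97/76 d=-139/228
  seg 2: a=3 b=77/114 c=-181/76 d=181/456
S(7/2) = -799/608

Δ: Δ0=1/3, Δ1=3, Δ2=-5/2
row 1: diag=10, rhs=16; c'=1/5, d'=8/5
row 2: denom=8−2·1/5=38/5; d'=(-33−2·8/5)/(38/5)=-181/38
back: M2=-181/38
back: M1=8/5−1/5·-181/38=97/38
M: M0=0, M1=97/38, M2=-181/38, M3=0
seg 0: a=-4, c=M0/2=0, d=(M1−M0)/(6·3)=97/684, b=Δ0−h0·(2M0+M1)/6=-215/228
seg 1: a=-3, c=M1/2=97/76, d=(M2−M1)/(6·2)=-139/228, b=Δ1−h1·(2M1+M2)/6=329/114
seg 2: a=3, c=M2/2=-181/76, d=(M3−M2)/(6·2)=181/456, b=Δ2−h2·(2M2+M3)/6=77/114
t_q=7/2 → seg 1, τ=1/2; S=-3+329/114·τ+97/76·τ²+-139/228·τ³=-799/608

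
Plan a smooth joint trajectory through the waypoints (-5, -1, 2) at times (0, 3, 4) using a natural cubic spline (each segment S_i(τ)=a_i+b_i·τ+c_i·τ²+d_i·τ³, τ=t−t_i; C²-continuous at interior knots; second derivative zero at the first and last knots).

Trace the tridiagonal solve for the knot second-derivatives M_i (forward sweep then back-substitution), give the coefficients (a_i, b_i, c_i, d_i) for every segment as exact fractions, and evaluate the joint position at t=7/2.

  seg 0: a=-5 b=17/24 c=0 d=5/72
  seg 1: a=-1 b=31/12 c=5/8 d=-5/24
S(7/2) = 27/64

Δ: Δ0=4/3, Δ1=3
row 1: diag=8, rhs=10; c'=1/8, d'=5/4
back: M1=5/4
M: M0=0, M1=5/4, M2=0
seg 0: a=-5, c=M0/2=0, d=(M1−M0)/(6·3)=5/72, b=Δ0−h0·(2M0+M1)/6=17/24
seg 1: a=-1, c=M1/2=5/8, d=(M2−M1)/(6·1)=-5/24, b=Δ1−h1·(2M1+M2)/6=31/12
t_q=7/2 → seg 1, τ=1/2; S=-1+31/12·τ+5/8·τ²+-5/24·τ³=27/64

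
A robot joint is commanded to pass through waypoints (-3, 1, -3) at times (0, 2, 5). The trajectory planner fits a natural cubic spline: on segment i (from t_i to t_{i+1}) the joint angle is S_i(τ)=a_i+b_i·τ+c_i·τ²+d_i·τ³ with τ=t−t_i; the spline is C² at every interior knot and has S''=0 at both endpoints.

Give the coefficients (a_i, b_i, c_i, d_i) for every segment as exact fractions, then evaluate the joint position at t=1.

  seg 0: a=-3 b=8/3 c=0 d=-1/6
  seg 1: a=1 b=2/3 c=-1 d=1/9
S(1) = -1/2

Δ: Δ0=2, Δ1=-4/3
row 1: diag=10, rhs=-20; c'=3/10, d'=-2
back: M1=-2
M: M0=0, M1=-2, M2=0
seg 0: a=-3, c=M0/2=0, d=(M1−M0)/(6·2)=-1/6, b=Δ0−h0·(2M0+M1)/6=8/3
seg 1: a=1, c=M1/2=-1, d=(M2−M1)/(6·3)=1/9, b=Δ1−h1·(2M1+M2)/6=2/3
t_q=1 → seg 0, τ=1; S=-3+8/3·τ+0·τ²+-1/6·τ³=-1/2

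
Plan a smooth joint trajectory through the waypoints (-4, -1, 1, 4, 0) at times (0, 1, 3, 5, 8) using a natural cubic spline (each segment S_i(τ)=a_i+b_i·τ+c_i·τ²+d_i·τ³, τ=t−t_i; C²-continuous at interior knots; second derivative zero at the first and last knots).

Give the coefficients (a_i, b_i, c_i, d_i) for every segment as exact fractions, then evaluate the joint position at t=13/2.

Δ: Δ0=3, Δ1=1, Δ2=3/2, Δ3=-4/3
row 1: diag=6, rhs=-12; c'=1/3, d'=-2
row 2: denom=8−2·1/3=22/3; d'=(3−2·-2)/(22/3)=21/22
row 3: denom=10−2·3/11=104/11; d'=(-17−2·21/22)/(104/11)=-2
back: M3=-2
back: M2=21/22−3/11·-2=3/2
back: M1=-2−1/3·3/2=-5/2
M: M0=0, M1=-5/2, M2=3/2, M3=-2, M4=0
seg 0: a=-4, c=M0/2=0, d=(M1−M0)/(6·1)=-5/12, b=Δ0−h0·(2M0+M1)/6=41/12
seg 1: a=-1, c=M1/2=-5/4, d=(M2−M1)/(6·2)=1/3, b=Δ1−h1·(2M1+M2)/6=13/6
seg 2: a=1, c=M2/2=3/4, d=(M3−M2)/(6·2)=-7/24, b=Δ2−h2·(2M2+M3)/6=7/6
seg 3: a=4, c=M3/2=-1, d=(M4−M3)/(6·3)=1/9, b=Δ3−h3·(2M3+M4)/6=2/3
t_q=13/2 → seg 3, τ=3/2; S=4+2/3·τ+-1·τ²+1/9·τ³=25/8

  seg 0: a=-4 b=41/12 c=0 d=-5/12
  seg 1: a=-1 b=13/6 c=-5/4 d=1/3
  seg 2: a=1 b=7/6 c=3/4 d=-7/24
  seg 3: a=4 b=2/3 c=-1 d=1/9
S(13/2) = 25/8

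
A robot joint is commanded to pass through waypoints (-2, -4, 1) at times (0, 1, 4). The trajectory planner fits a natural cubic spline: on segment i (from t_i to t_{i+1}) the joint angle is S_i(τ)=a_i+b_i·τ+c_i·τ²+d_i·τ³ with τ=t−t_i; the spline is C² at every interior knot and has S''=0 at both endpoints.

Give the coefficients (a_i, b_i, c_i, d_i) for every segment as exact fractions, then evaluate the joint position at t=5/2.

Δ: Δ0=-2, Δ1=5/3
row 1: diag=8, rhs=22; c'=3/8, d'=11/4
back: M1=11/4
M: M0=0, M1=11/4, M2=0
seg 0: a=-2, c=M0/2=0, d=(M1−M0)/(6·1)=11/24, b=Δ0−h0·(2M0+M1)/6=-59/24
seg 1: a=-4, c=M1/2=11/8, d=(M2−M1)/(6·3)=-11/72, b=Δ1−h1·(2M1+M2)/6=-13/12
t_q=5/2 → seg 1, τ=3/2; S=-4+-13/12·τ+11/8·τ²+-11/72·τ³=-195/64

  seg 0: a=-2 b=-59/24 c=0 d=11/24
  seg 1: a=-4 b=-13/12 c=11/8 d=-11/72
S(5/2) = -195/64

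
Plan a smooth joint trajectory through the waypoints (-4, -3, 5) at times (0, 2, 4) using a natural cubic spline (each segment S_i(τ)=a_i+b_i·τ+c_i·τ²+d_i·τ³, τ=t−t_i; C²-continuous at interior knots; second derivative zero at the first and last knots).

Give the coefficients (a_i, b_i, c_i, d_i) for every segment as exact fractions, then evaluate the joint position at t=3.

Δ: Δ0=1/2, Δ1=4
row 1: diag=8, rhs=21; c'=1/4, d'=21/8
back: M1=21/8
M: M0=0, M1=21/8, M2=0
seg 0: a=-4, c=M0/2=0, d=(M1−M0)/(6·2)=7/32, b=Δ0−h0·(2M0+M1)/6=-3/8
seg 1: a=-3, c=M1/2=21/16, d=(M2−M1)/(6·2)=-7/32, b=Δ1−h1·(2M1+M2)/6=9/4
t_q=3 → seg 1, τ=1; S=-3+9/4·τ+21/16·τ²+-7/32·τ³=11/32

  seg 0: a=-4 b=-3/8 c=0 d=7/32
  seg 1: a=-3 b=9/4 c=21/16 d=-7/32
S(3) = 11/32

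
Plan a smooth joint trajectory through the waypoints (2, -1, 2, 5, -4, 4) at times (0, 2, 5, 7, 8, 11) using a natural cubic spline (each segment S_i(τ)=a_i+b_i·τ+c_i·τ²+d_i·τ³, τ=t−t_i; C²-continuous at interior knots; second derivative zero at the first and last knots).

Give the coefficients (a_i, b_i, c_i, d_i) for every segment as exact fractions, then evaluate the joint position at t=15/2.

  seg 0: a=2 b=-13673/7914 c=0 d=901/15828
  seg 1: a=-1 b=-8267/7914 c=901/2638 d=4036/35613
  seg 2: a=2 b=32167/7914 c=10775/7914 d=-20923/15828
  seg 3: a=5 b=-16757/2638 c=-25997/3957 d=31039/7914
  seg 4: a=-4 b=-30571/3957 c=41123/7914 d=-41123/71226
S(15/2) = 42527/63312

Δ: Δ0=-3/2, Δ1=1, Δ2=3/2, Δ3=-9, Δ4=8/3
row 1: diag=10, rhs=15; c'=3/10, d'=3/2
row 2: denom=10−3·3/10=91/10; d'=(3−3·3/2)/(91/10)=-15/91
row 3: denom=6−2·20/91=506/91; d'=(-63−2·-15/91)/(506/91)=-5703/506
row 4: denom=8−1·91/506=3957/506; d'=(70−1·-5703/506)/(3957/506)=41123/3957
back: M4=41123/3957
back: M3=-5703/506−91/506·41123/3957=-51994/3957
back: M2=-15/91−20/91·-51994/3957=10775/3957
back: M1=3/2−3/10·10775/3957=901/1319
M: M0=0, M1=901/1319, M2=10775/3957, M3=-51994/3957, M4=41123/3957, M5=0
seg 0: a=2, c=M0/2=0, d=(M1−M0)/(6·2)=901/15828, b=Δ0−h0·(2M0+M1)/6=-13673/7914
seg 1: a=-1, c=M1/2=901/2638, d=(M2−M1)/(6·3)=4036/35613, b=Δ1−h1·(2M1+M2)/6=-8267/7914
seg 2: a=2, c=M2/2=10775/7914, d=(M3−M2)/(6·2)=-20923/15828, b=Δ2−h2·(2M2+M3)/6=32167/7914
seg 3: a=5, c=M3/2=-25997/3957, d=(M4−M3)/(6·1)=31039/7914, b=Δ3−h3·(2M3+M4)/6=-16757/2638
seg 4: a=-4, c=M4/2=41123/7914, d=(M5−M4)/(6·3)=-41123/71226, b=Δ4−h4·(2M4+M5)/6=-30571/3957
t_q=15/2 → seg 3, τ=1/2; S=5+-16757/2638·τ+-25997/3957·τ²+31039/7914·τ³=42527/63312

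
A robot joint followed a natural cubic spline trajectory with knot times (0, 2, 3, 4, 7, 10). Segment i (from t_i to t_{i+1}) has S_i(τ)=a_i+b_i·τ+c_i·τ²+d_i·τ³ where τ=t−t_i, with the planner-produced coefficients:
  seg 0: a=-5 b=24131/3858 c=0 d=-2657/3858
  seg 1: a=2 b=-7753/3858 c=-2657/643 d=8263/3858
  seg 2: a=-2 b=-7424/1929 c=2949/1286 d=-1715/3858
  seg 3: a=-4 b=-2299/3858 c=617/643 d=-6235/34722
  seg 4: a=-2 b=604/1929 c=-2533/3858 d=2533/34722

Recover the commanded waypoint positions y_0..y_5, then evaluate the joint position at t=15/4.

y_0=-5 y_1=2 y_2=-2 y_3=-4 y_4=-2 y_5=-5
S(15/4) = -311447/82304

y_0 = S_0(0) = a_0 = -5
y_1 = S_1(0) = a_1 = 2
y_2 = S_2(0) = a_2 = -2
y_3 = S_3(0) = a_3 = -4
y_4 = S_4(0) = a_4 = -2
y_5 = S_4(3) = -5
t_q=15/4 is in segment 2 (τ=3/4); S_2(τ)=-311447/82304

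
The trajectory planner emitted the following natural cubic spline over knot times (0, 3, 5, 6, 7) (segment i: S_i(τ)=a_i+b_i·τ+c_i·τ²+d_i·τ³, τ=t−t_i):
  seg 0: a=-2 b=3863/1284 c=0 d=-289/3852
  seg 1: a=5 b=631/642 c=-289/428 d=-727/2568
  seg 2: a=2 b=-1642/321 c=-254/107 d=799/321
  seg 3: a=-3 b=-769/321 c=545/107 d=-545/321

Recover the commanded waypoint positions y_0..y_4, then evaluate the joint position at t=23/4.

y_0 = S_0(0) = a_0 = -2
y_1 = S_1(0) = a_1 = 5
y_2 = S_2(0) = a_2 = 2
y_3 = S_3(0) = a_3 = -3
y_4 = S_3(1) = -2
t_q=23/4 is in segment 2 (τ=3/4); S_2(τ)=-14529/6848

y_0=-2 y_1=5 y_2=2 y_3=-3 y_4=-2
S(23/4) = -14529/6848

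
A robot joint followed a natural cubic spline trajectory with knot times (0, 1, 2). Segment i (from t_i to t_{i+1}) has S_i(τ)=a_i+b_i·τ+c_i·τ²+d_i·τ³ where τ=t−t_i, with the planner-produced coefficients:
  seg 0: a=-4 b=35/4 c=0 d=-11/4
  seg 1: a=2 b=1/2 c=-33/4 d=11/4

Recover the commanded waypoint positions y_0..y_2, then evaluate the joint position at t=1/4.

y_0 = S_0(0) = a_0 = -4
y_1 = S_1(0) = a_1 = 2
y_2 = S_1(1) = -3
t_q=1/4 is in segment 0 (τ=1/4); S_0(τ)=-475/256

y_0=-4 y_1=2 y_2=-3
S(1/4) = -475/256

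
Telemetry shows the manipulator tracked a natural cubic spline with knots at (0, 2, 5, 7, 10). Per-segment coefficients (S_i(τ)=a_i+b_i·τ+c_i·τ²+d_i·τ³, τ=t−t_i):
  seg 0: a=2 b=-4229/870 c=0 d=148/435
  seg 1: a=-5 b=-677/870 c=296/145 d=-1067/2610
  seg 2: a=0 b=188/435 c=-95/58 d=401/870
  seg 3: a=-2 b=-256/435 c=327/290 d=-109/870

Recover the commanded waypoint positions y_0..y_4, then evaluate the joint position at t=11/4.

y_0=2 y_1=-5 y_2=0 y_3=-2 y_4=3
S(11/4) = -2949/640

y_0 = S_0(0) = a_0 = 2
y_1 = S_1(0) = a_1 = -5
y_2 = S_2(0) = a_2 = 0
y_3 = S_3(0) = a_3 = -2
y_4 = S_3(3) = 3
t_q=11/4 is in segment 1 (τ=3/4); S_1(τ)=-2949/640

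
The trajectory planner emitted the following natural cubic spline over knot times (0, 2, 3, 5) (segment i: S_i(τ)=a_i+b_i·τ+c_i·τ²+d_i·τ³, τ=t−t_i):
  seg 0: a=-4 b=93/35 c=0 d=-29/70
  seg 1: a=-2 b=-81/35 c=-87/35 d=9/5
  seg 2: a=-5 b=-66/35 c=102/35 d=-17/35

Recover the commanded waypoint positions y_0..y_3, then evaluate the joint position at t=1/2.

y_0 = S_0(0) = a_0 = -4
y_1 = S_1(0) = a_1 = -2
y_2 = S_2(0) = a_2 = -5
y_3 = S_2(2) = -1
t_q=1/2 is in segment 0 (τ=1/2); S_0(τ)=-305/112

y_0=-4 y_1=-2 y_2=-5 y_3=-1
S(1/2) = -305/112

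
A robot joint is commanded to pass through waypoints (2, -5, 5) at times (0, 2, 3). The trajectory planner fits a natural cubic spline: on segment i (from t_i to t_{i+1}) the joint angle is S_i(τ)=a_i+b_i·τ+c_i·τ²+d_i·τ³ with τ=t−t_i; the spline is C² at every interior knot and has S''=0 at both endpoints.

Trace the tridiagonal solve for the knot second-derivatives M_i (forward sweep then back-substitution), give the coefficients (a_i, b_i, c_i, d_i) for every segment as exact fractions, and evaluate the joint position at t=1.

Δ: Δ0=-7/2, Δ1=10
row 1: diag=6, rhs=81; c'=1/6, d'=27/2
back: M1=27/2
M: M0=0, M1=27/2, M2=0
seg 0: a=2, c=M0/2=0, d=(M1−M0)/(6·2)=9/8, b=Δ0−h0·(2M0+M1)/6=-8
seg 1: a=-5, c=M1/2=27/4, d=(M2−M1)/(6·1)=-9/4, b=Δ1−h1·(2M1+M2)/6=11/2
t_q=1 → seg 0, τ=1; S=2+-8·τ+0·τ²+9/8·τ³=-39/8

  seg 0: a=2 b=-8 c=0 d=9/8
  seg 1: a=-5 b=11/2 c=27/4 d=-9/4
S(1) = -39/8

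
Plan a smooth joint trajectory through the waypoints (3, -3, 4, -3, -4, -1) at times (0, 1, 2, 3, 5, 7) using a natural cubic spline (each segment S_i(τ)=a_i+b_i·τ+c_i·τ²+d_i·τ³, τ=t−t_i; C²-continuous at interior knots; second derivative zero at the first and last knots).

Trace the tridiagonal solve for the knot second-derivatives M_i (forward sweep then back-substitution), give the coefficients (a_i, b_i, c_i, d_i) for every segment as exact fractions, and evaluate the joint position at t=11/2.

Δ: Δ0=-6, Δ1=7, Δ2=-7, Δ3=-1/2, Δ4=3/2
row 1: diag=4, rhs=78; c'=1/4, d'=39/2
row 2: denom=4−1·1/4=15/4; d'=(-84−1·39/2)/(15/4)=-138/5
row 3: denom=6−1·4/15=86/15; d'=(39−1·-138/5)/(86/15)=999/86
row 4: denom=8−2·15/43=314/43; d'=(12−2·999/86)/(314/43)=-483/314
back: M4=-483/314
back: M3=999/86−15/43·-483/314=1908/157
back: M2=-138/5−4/15·1908/157=-4842/157
back: M1=39/2−1/4·-4842/157=4272/157
M: M0=0, M1=4272/157, M2=-4842/157, M3=1908/157, M4=-483/314, M5=0
seg 0: a=3, c=M0/2=0, d=(M1−M0)/(6·1)=712/157, b=Δ0−h0·(2M0+M1)/6=-1654/157
seg 1: a=-3, c=M1/2=2136/157, d=(M2−M1)/(6·1)=-1519/157, b=Δ1−h1·(2M1+M2)/6=482/157
seg 2: a=4, c=M2/2=-2421/157, d=(M3−M2)/(6·1)=1125/157, b=Δ2−h2·(2M2+M3)/6=197/157
seg 3: a=-3, c=M3/2=954/157, d=(M4−M3)/(6·2)=-1433/1256, b=Δ3−h3·(2M3+M4)/6=-1270/157
seg 4: a=-4, c=M4/2=-483/628, d=(M5−M4)/(6·2)=161/1256, b=Δ4−h4·(2M4+M5)/6=793/314
t_q=11/2 → seg 4, τ=1/2; S=-4+793/314·τ+-483/628·τ²+161/1256·τ³=-29275/10048

  seg 0: a=3 b=-1654/157 c=0 d=712/157
  seg 1: a=-3 b=482/157 c=2136/157 d=-1519/157
  seg 2: a=4 b=197/157 c=-2421/157 d=1125/157
  seg 3: a=-3 b=-1270/157 c=954/157 d=-1433/1256
  seg 4: a=-4 b=793/314 c=-483/628 d=161/1256
S(11/2) = -29275/10048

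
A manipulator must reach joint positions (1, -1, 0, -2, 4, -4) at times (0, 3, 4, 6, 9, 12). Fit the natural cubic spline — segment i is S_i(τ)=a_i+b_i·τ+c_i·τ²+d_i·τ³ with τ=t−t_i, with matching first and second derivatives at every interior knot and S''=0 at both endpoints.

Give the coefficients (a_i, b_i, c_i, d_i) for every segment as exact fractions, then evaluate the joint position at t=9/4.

Δ: Δ0=-2/3, Δ1=1, Δ2=-1, Δ3=2, Δ4=-8/3
row 1: diag=8, rhs=10; c'=1/8, d'=5/4
row 2: denom=6−1·1/8=47/8; d'=(-12−1·5/4)/(47/8)=-106/47
row 3: denom=10−2·16/47=438/47; d'=(18−2·-106/47)/(438/47)=529/219
row 4: denom=12−3·47/146=1611/146; d'=(-28−3·529/219)/(1611/146)=-5146/1611
back: M4=-5146/1611
back: M3=529/219−47/146·-5146/1611=5548/1611
back: M2=-106/47−16/47·5548/1611=-5522/1611
back: M1=5/4−1/8·-5522/1611=2704/1611
M: M0=0, M1=2704/1611, M2=-5522/1611, M3=5548/1611, M4=-5146/1611, M5=0
seg 0: a=1, c=M0/2=0, d=(M1−M0)/(6·3)=1352/14499, b=Δ0−h0·(2M0+M1)/6=-2426/1611
seg 1: a=-1, c=M1/2=1352/1611, d=(M2−M1)/(6·1)=-457/537, b=Δ1−h1·(2M1+M2)/6=1630/1611
seg 2: a=0, c=M2/2=-2761/1611, d=(M3−M2)/(6·2)=205/358, b=Δ2−h2·(2M2+M3)/6=221/1611
seg 3: a=-2, c=M3/2=2774/1611, d=(M4−M3)/(6·3)=-5347/14499, b=Δ3−h3·(2M3+M4)/6=247/1611
seg 4: a=4, c=M4/2=-2573/1611, d=(M5−M4)/(6·3)=2573/14499, b=Δ4−h4·(2M4+M5)/6=850/1611
t_q=9/4 → seg 0, τ=9/4; S=1+-2426/1611·τ+0·τ²+1352/14499·τ³=-1899/1432

  seg 0: a=1 b=-2426/1611 c=0 d=1352/14499
  seg 1: a=-1 b=1630/1611 c=1352/1611 d=-457/537
  seg 2: a=0 b=221/1611 c=-2761/1611 d=205/358
  seg 3: a=-2 b=247/1611 c=2774/1611 d=-5347/14499
  seg 4: a=4 b=850/1611 c=-2573/1611 d=2573/14499
S(9/4) = -1899/1432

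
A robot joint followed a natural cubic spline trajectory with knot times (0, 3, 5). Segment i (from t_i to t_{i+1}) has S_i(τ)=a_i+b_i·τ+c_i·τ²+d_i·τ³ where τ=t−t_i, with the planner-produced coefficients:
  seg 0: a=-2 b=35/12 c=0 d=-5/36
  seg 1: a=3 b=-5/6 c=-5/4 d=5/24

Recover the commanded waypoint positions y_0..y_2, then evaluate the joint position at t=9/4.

y_0=-2 y_1=3 y_2=-2
S(9/4) = 763/256

y_0 = S_0(0) = a_0 = -2
y_1 = S_1(0) = a_1 = 3
y_2 = S_1(2) = -2
t_q=9/4 is in segment 0 (τ=9/4); S_0(τ)=763/256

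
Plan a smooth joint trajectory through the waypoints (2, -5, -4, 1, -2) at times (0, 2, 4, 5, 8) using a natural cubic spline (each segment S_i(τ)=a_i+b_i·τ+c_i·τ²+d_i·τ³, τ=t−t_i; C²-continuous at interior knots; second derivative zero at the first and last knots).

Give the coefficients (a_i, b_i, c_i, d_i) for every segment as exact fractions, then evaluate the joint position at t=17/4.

  seg 0: a=2 b=-353/86 c=0 d=13/86
  seg 1: a=-5 b=-197/86 c=39/43 d=21/86
  seg 2: a=-4 b=367/86 c=102/43 d=-141/86
  seg 3: a=1 b=176/43 c=-219/86 d=73/258
S(17/4) = -15469/5504

Δ: Δ0=-7/2, Δ1=1/2, Δ2=5, Δ3=-1
row 1: diag=8, rhs=24; c'=1/4, d'=3
row 2: denom=6−2·1/4=11/2; d'=(27−2·3)/(11/2)=42/11
row 3: denom=8−1·2/11=86/11; d'=(-36−1·42/11)/(86/11)=-219/43
back: M3=-219/43
back: M2=42/11−2/11·-219/43=204/43
back: M1=3−1/4·204/43=78/43
M: M0=0, M1=78/43, M2=204/43, M3=-219/43, M4=0
seg 0: a=2, c=M0/2=0, d=(M1−M0)/(6·2)=13/86, b=Δ0−h0·(2M0+M1)/6=-353/86
seg 1: a=-5, c=M1/2=39/43, d=(M2−M1)/(6·2)=21/86, b=Δ1−h1·(2M1+M2)/6=-197/86
seg 2: a=-4, c=M2/2=102/43, d=(M3−M2)/(6·1)=-141/86, b=Δ2−h2·(2M2+M3)/6=367/86
seg 3: a=1, c=M3/2=-219/86, d=(M4−M3)/(6·3)=73/258, b=Δ3−h3·(2M3+M4)/6=176/43
t_q=17/4 → seg 2, τ=1/4; S=-4+367/86·τ+102/43·τ²+-141/86·τ³=-15469/5504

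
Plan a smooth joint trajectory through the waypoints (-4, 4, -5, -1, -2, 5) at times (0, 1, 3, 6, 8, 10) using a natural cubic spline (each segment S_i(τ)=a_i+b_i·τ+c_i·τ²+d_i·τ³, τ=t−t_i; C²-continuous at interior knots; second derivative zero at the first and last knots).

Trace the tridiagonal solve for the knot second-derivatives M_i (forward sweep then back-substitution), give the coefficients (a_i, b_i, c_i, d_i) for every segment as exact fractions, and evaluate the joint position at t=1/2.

  seg 0: a=-4 b=30161/2868 c=0 d=-7217/2868
  seg 1: a=4 b=4255/1434 c=-7217/956 d=10943/5736
  seg 2: a=-5 b=-3109/717 c=1863/478 d=-2879/4302
  seg 3: a=-1 b=1405/1434 c=-508/239 d=1987/2868
  seg 4: a=-2 b=1135/1434 c=971/478 d=-971/2868
S(1/2) = 7217/7648

Δ: Δ0=8, Δ1=-9/2, Δ2=4/3, Δ3=-1/2, Δ4=7/2
row 1: diag=6, rhs=-75; c'=1/3, d'=-25/2
row 2: denom=10−2·1/3=28/3; d'=(35−2·-25/2)/(28/3)=45/7
row 3: denom=10−3·9/28=253/28; d'=(-11−3·45/7)/(253/28)=-848/253
row 4: denom=8−2·56/253=1912/253; d'=(24−2·-848/253)/(1912/253)=971/239
back: M4=971/239
back: M3=-848/253−56/253·971/239=-1016/239
back: M2=45/7−9/28·-1016/239=1863/239
back: M1=-25/2−1/3·1863/239=-7217/478
M: M0=0, M1=-7217/478, M2=1863/239, M3=-1016/239, M4=971/239, M5=0
seg 0: a=-4, c=M0/2=0, d=(M1−M0)/(6·1)=-7217/2868, b=Δ0−h0·(2M0+M1)/6=30161/2868
seg 1: a=4, c=M1/2=-7217/956, d=(M2−M1)/(6·2)=10943/5736, b=Δ1−h1·(2M1+M2)/6=4255/1434
seg 2: a=-5, c=M2/2=1863/478, d=(M3−M2)/(6·3)=-2879/4302, b=Δ2−h2·(2M2+M3)/6=-3109/717
seg 3: a=-1, c=M3/2=-508/239, d=(M4−M3)/(6·2)=1987/2868, b=Δ3−h3·(2M3+M4)/6=1405/1434
seg 4: a=-2, c=M4/2=971/478, d=(M5−M4)/(6·2)=-971/2868, b=Δ4−h4·(2M4+M5)/6=1135/1434
t_q=1/2 → seg 0, τ=1/2; S=-4+30161/2868·τ+0·τ²+-7217/2868·τ³=7217/7648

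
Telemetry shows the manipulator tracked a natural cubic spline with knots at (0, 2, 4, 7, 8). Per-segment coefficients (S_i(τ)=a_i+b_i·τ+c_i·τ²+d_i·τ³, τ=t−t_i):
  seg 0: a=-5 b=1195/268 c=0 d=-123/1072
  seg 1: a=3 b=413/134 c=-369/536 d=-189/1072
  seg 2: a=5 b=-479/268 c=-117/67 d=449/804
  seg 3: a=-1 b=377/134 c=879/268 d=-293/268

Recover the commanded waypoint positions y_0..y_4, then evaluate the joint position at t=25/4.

y_0 = S_0(0) = a_0 = -5
y_1 = S_1(0) = a_1 = 3
y_2 = S_2(0) = a_2 = 5
y_3 = S_3(0) = a_3 = -1
y_4 = S_3(1) = 4
t_q=25/4 is in segment 2 (τ=9/4); S_2(τ)=-25741/17152

y_0=-5 y_1=3 y_2=5 y_3=-1 y_4=4
S(25/4) = -25741/17152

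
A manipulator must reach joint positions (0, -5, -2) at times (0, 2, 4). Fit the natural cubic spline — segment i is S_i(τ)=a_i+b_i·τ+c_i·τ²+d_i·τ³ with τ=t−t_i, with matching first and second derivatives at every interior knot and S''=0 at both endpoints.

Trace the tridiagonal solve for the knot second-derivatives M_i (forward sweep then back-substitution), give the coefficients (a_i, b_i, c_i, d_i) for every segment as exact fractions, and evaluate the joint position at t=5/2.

  seg 0: a=0 b=-7/2 c=0 d=1/4
  seg 1: a=-5 b=-1/2 c=3/2 d=-1/4
S(5/2) = -157/32

Δ: Δ0=-5/2, Δ1=3/2
row 1: diag=8, rhs=24; c'=1/4, d'=3
back: M1=3
M: M0=0, M1=3, M2=0
seg 0: a=0, c=M0/2=0, d=(M1−M0)/(6·2)=1/4, b=Δ0−h0·(2M0+M1)/6=-7/2
seg 1: a=-5, c=M1/2=3/2, d=(M2−M1)/(6·2)=-1/4, b=Δ1−h1·(2M1+M2)/6=-1/2
t_q=5/2 → seg 1, τ=1/2; S=-5+-1/2·τ+3/2·τ²+-1/4·τ³=-157/32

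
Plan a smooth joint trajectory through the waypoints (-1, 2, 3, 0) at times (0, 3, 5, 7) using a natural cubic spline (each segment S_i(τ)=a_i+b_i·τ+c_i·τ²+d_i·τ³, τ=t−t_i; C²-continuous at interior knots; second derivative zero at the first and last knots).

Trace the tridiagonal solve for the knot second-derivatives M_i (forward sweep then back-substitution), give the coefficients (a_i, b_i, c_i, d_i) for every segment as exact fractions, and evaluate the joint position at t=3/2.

Δ: Δ0=1, Δ1=1/2, Δ2=-3/2
row 1: diag=10, rhs=-3; c'=1/5, d'=-3/10
row 2: denom=8−2·1/5=38/5; d'=(-12−2·-3/10)/(38/5)=-3/2
back: M2=-3/2
back: M1=-3/10−1/5·-3/2=0
M: M0=0, M1=0, M2=-3/2, M3=0
seg 0: a=-1, c=M0/2=0, d=(M1−M0)/(6·3)=0, b=Δ0−h0·(2M0+M1)/6=1
seg 1: a=2, c=M1/2=0, d=(M2−M1)/(6·2)=-1/8, b=Δ1−h1·(2M1+M2)/6=1
seg 2: a=3, c=M2/2=-3/4, d=(M3−M2)/(6·2)=1/8, b=Δ2−h2·(2M2+M3)/6=-1/2
t_q=3/2 → seg 0, τ=3/2; S=-1+1·τ+0·τ²+0·τ³=1/2

  seg 0: a=-1 b=1 c=0 d=0
  seg 1: a=2 b=1 c=0 d=-1/8
  seg 2: a=3 b=-1/2 c=-3/4 d=1/8
S(3/2) = 1/2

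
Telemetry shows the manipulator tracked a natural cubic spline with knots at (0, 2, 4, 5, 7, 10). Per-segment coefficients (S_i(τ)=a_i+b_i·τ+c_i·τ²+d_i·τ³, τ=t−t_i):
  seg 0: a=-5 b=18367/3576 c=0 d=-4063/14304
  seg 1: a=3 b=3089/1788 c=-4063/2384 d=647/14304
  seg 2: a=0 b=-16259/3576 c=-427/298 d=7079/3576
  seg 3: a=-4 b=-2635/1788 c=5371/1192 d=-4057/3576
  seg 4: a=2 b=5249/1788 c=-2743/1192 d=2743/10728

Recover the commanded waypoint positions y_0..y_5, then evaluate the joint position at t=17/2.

y_0=-5 y_1=3 y_2=0 y_3=-4 y_4=2 y_5=-3
S(17/2) = 19919/9536

y_0 = S_0(0) = a_0 = -5
y_1 = S_1(0) = a_1 = 3
y_2 = S_2(0) = a_2 = 0
y_3 = S_3(0) = a_3 = -4
y_4 = S_4(0) = a_4 = 2
y_5 = S_4(3) = -3
t_q=17/2 is in segment 4 (τ=3/2); S_4(τ)=19919/9536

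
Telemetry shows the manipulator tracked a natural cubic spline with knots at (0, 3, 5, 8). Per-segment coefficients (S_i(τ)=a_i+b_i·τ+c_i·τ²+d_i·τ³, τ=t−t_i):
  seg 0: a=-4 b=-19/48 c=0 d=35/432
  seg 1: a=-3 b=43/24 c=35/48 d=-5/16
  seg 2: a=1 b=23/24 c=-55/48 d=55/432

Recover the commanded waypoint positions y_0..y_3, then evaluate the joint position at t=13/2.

y_0 = S_0(0) = a_0 = -4
y_1 = S_1(0) = a_1 = -3
y_2 = S_2(0) = a_2 = 1
y_3 = S_2(3) = -3
t_q=13/2 is in segment 2 (τ=3/2); S_2(τ)=37/128

y_0=-4 y_1=-3 y_2=1 y_3=-3
S(13/2) = 37/128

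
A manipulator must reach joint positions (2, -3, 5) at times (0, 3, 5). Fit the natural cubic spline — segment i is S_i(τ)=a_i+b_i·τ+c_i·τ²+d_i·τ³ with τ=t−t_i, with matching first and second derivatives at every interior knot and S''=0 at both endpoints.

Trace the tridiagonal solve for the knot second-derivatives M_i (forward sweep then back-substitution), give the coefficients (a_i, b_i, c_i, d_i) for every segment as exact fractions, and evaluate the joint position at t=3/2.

Δ: Δ0=-5/3, Δ1=4
row 1: diag=10, rhs=34; c'=1/5, d'=17/5
back: M1=17/5
M: M0=0, M1=17/5, M2=0
seg 0: a=2, c=M0/2=0, d=(M1−M0)/(6·3)=17/90, b=Δ0−h0·(2M0+M1)/6=-101/30
seg 1: a=-3, c=M1/2=17/10, d=(M2−M1)/(6·2)=-17/60, b=Δ1−h1·(2M1+M2)/6=26/15
t_q=3/2 → seg 0, τ=3/2; S=2+-101/30·τ+0·τ²+17/90·τ³=-193/80

  seg 0: a=2 b=-101/30 c=0 d=17/90
  seg 1: a=-3 b=26/15 c=17/10 d=-17/60
S(3/2) = -193/80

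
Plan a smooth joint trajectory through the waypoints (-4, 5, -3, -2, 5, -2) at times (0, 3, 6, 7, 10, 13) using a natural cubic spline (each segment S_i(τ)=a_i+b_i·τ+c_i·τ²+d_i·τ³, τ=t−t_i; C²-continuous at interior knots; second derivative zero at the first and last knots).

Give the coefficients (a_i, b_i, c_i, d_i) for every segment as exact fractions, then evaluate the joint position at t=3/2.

  seg 0: a=-4 b=1352/275 c=0 d=-527/2475
  seg 1: a=5 b=-229/275 c=-527/275 d=646/1485
  seg 2: a=-3 b=-161/275 c=1649/825 d=-31/75
  seg 3: a=-2 b=1792/825 c=626/825 d=-349/1485
  seg 4: a=5 b=313/825 c=-373/275 d=373/2475
S(3/2) = 5843/2200

Δ: Δ0=3, Δ1=-8/3, Δ2=1, Δ3=7/3, Δ4=-7/3
row 1: diag=12, rhs=-34; c'=1/4, d'=-17/6
row 2: denom=8−3·1/4=29/4; d'=(22−3·-17/6)/(29/4)=122/29
row 3: denom=8−1·4/29=228/29; d'=(8−1·122/29)/(228/29)=55/114
row 4: denom=12−3·29/76=825/76; d'=(-28−3·55/114)/(825/76)=-746/275
back: M4=-746/275
back: M3=55/114−29/76·-746/275=1252/825
back: M2=122/29−4/29·1252/825=3298/825
back: M1=-17/6−1/4·3298/825=-1054/275
M: M0=0, M1=-1054/275, M2=3298/825, M3=1252/825, M4=-746/275, M5=0
seg 0: a=-4, c=M0/2=0, d=(M1−M0)/(6·3)=-527/2475, b=Δ0−h0·(2M0+M1)/6=1352/275
seg 1: a=5, c=M1/2=-527/275, d=(M2−M1)/(6·3)=646/1485, b=Δ1−h1·(2M1+M2)/6=-229/275
seg 2: a=-3, c=M2/2=1649/825, d=(M3−M2)/(6·1)=-31/75, b=Δ2−h2·(2M2+M3)/6=-161/275
seg 3: a=-2, c=M3/2=626/825, d=(M4−M3)/(6·3)=-349/1485, b=Δ3−h3·(2M3+M4)/6=1792/825
seg 4: a=5, c=M4/2=-373/275, d=(M5−M4)/(6·3)=373/2475, b=Δ4−h4·(2M4+M5)/6=313/825
t_q=3/2 → seg 0, τ=3/2; S=-4+1352/275·τ+0·τ²+-527/2475·τ³=5843/2200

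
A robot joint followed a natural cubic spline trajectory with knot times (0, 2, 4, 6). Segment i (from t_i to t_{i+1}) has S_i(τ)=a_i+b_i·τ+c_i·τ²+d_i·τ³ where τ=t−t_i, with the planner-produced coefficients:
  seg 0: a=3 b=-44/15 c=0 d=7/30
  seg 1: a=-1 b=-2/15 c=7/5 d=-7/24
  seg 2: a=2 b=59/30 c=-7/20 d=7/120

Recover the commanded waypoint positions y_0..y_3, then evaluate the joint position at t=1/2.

y_0 = S_0(0) = a_0 = 3
y_1 = S_1(0) = a_1 = -1
y_2 = S_2(0) = a_2 = 2
y_3 = S_2(2) = 5
t_q=1/2 is in segment 0 (τ=1/2); S_0(τ)=25/16

y_0=3 y_1=-1 y_2=2 y_3=5
S(1/2) = 25/16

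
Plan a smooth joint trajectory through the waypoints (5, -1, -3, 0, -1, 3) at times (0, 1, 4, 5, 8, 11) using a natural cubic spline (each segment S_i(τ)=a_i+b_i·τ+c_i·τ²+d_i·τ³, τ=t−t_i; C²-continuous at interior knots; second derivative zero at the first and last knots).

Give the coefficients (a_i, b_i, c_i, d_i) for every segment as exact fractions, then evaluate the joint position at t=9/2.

Δ: Δ0=-6, Δ1=-2/3, Δ2=3, Δ3=-1/3, Δ4=4/3
row 1: diag=8, rhs=32; c'=3/8, d'=4
row 2: denom=8−3·3/8=55/8; d'=(22−3·4)/(55/8)=16/11
row 3: denom=8−1·8/55=432/55; d'=(-20−1·16/11)/(432/55)=-295/108
row 4: denom=12−3·55/144=521/48; d'=(10−3·-295/108)/(521/48)=2620/1563
back: M4=2620/1563
back: M3=-295/108−55/144·2620/1563=-5270/1563
back: M2=16/11−8/55·-5270/1563=3040/1563
back: M1=4−3/8·3040/1563=1704/521
M: M0=0, M1=1704/521, M2=3040/1563, M3=-5270/1563, M4=2620/1563, M5=0
seg 0: a=5, c=M0/2=0, d=(M1−M0)/(6·1)=284/521, b=Δ0−h0·(2M0+M1)/6=-3410/521
seg 1: a=-1, c=M1/2=852/521, d=(M2−M1)/(6·3)=-1036/14067, b=Δ1−h1·(2M1+M2)/6=-2558/521
seg 2: a=-3, c=M2/2=1520/1563, d=(M3−M2)/(6·1)=-1385/1563, b=Δ2−h2·(2M2+M3)/6=1518/521
seg 3: a=0, c=M3/2=-2635/1563, d=(M4−M3)/(6·3)=1315/4689, b=Δ3−h3·(2M3+M4)/6=3439/1563
seg 4: a=-1, c=M4/2=1310/1563, d=(M5−M4)/(6·3)=-1310/14067, b=Δ4−h4·(2M4+M5)/6=-536/1563
t_q=9/2 → seg 2, τ=1/2; S=-3+1518/521·τ+1520/1563·τ²+-1385/1563·τ³=-17641/12504

  seg 0: a=5 b=-3410/521 c=0 d=284/521
  seg 1: a=-1 b=-2558/521 c=852/521 d=-1036/14067
  seg 2: a=-3 b=1518/521 c=1520/1563 d=-1385/1563
  seg 3: a=0 b=3439/1563 c=-2635/1563 d=1315/4689
  seg 4: a=-1 b=-536/1563 c=1310/1563 d=-1310/14067
S(9/2) = -17641/12504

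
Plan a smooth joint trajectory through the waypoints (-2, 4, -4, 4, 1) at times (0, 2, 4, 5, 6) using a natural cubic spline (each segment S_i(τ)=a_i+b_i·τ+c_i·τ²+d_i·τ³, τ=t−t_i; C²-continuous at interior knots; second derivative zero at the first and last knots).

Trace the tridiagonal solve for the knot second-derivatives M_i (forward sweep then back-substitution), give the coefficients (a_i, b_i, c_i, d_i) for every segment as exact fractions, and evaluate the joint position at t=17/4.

  seg 0: a=-2 b=177/28 c=0 d=-93/112
  seg 1: a=4 b=-51/14 c=-279/56 d=269/112
  seg 2: a=-4 b=21/4 c=66/7 d=-187/28
  seg 3: a=4 b=57/14 c=-297/28 d=99/28
S(17/4) = -3947/1792

Δ: Δ0=3, Δ1=-4, Δ2=8, Δ3=-3
row 1: diag=8, rhs=-42; c'=1/4, d'=-21/4
row 2: denom=6−2·1/4=11/2; d'=(72−2·-21/4)/(11/2)=15
row 3: denom=4−1·2/11=42/11; d'=(-66−1·15)/(42/11)=-297/14
back: M3=-297/14
back: M2=15−2/11·-297/14=132/7
back: M1=-21/4−1/4·132/7=-279/28
M: M0=0, M1=-279/28, M2=132/7, M3=-297/14, M4=0
seg 0: a=-2, c=M0/2=0, d=(M1−M0)/(6·2)=-93/112, b=Δ0−h0·(2M0+M1)/6=177/28
seg 1: a=4, c=M1/2=-279/56, d=(M2−M1)/(6·2)=269/112, b=Δ1−h1·(2M1+M2)/6=-51/14
seg 2: a=-4, c=M2/2=66/7, d=(M3−M2)/(6·1)=-187/28, b=Δ2−h2·(2M2+M3)/6=21/4
seg 3: a=4, c=M3/2=-297/28, d=(M4−M3)/(6·1)=99/28, b=Δ3−h3·(2M3+M4)/6=57/14
t_q=17/4 → seg 2, τ=1/4; S=-4+21/4·τ+66/7·τ²+-187/28·τ³=-3947/1792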